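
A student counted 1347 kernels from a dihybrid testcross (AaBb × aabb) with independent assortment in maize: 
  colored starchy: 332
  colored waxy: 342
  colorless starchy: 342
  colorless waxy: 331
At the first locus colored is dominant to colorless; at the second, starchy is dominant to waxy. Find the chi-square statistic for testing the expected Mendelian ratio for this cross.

0.329

A dihybrid testcross with independent assortment gives a 1:1:1:1 ratio.
Expected counts for N = 1347 under a 1:1:1:1 ratio (total parts = 4):
  colored starchy: 1347 × 1/4 = 336.75
  colored waxy: 1347 × 1/4 = 336.75
  colorless starchy: 1347 × 1/4 = 336.75
  colorless waxy: 1347 × 1/4 = 336.75
χ² = Σ (O − E)² / E
  colored starchy: (332 − 336.75)² / 336.75 = 0.0670
  colored waxy: (342 − 336.75)² / 336.75 = 0.0818
  colorless starchy: (342 − 336.75)² / 336.75 = 0.0818
  colorless waxy: (331 − 336.75)² / 336.75 = 0.0982
χ² = 0.0670 + 0.0818 + 0.0818 + 0.0982 = 0.3288 ≈ 0.329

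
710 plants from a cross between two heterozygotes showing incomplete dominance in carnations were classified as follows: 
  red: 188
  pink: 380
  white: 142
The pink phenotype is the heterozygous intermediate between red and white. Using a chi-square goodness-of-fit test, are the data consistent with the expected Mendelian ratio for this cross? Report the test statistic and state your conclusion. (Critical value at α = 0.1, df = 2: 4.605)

With incomplete dominance, a heterozygote × heterozygote cross gives a 1:2:1 phenotypic ratio.
The 1:2:1 ratio has 4 parts, so with N = 710 the expected counts are:
  red: 710 × 1/4 = 177.5
  pink: 710 × 2/4 = 355
  white: 710 × 1/4 = 177.5
χ² = Σ (O − E)² / E
  red: (188 − 177.5)² / 177.5 = 0.6211
  pink: (380 − 355)² / 355 = 1.7606
  white: (142 − 177.5)² / 177.5 = 7.1000
χ² = 0.6211 + 1.7606 + 7.1000 = 9.4817 ≈ 9.482
Degrees of freedom = 3 − 1 = 2; critical value at α = 0.1 is 4.605.
Since 9.482 > 4.605, we reject the null hypothesis — the data do not fit the 1:2:1 ratio.

9.482; not consistent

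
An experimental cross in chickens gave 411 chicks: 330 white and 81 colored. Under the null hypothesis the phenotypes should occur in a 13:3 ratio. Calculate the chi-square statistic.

The 13:3 ratio has 16 parts, so with N = 411 the expected counts are:
  white: 411 × 13/16 = 333.9375
  colored: 411 × 3/16 = 77.0625
χ² = Σ (O − E)² / E
  white: (330 − 333.9375)² / 333.9375 = 0.0464
  colored: (81 − 77.0625)² / 77.0625 = 0.2012
χ² = 0.0464 + 0.2012 = 0.2476 ≈ 0.248

0.248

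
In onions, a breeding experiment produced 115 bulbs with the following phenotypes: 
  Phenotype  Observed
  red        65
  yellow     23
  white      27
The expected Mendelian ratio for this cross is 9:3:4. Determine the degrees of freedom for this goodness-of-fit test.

2

A goodness-of-fit test with 3 phenotype classes has df = 3 − 1 = 2.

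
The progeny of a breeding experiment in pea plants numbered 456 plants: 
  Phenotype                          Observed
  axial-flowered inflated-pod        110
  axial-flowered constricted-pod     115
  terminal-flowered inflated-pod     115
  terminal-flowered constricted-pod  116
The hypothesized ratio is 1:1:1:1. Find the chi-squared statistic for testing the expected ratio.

Under the 1:1:1:1 hypothesis (Σ ratio = 4, N = 456):
  axial-flowered inflated-pod: 456 × 1/4 = 114
  axial-flowered constricted-pod: 456 × 1/4 = 114
  terminal-flowered inflated-pod: 456 × 1/4 = 114
  terminal-flowered constricted-pod: 456 × 1/4 = 114
χ² = Σ (O − E)² / E
  axial-flowered inflated-pod: (110 − 114)² / 114 = 0.1404
  axial-flowered constricted-pod: (115 − 114)² / 114 = 0.0088
  terminal-flowered inflated-pod: (115 − 114)² / 114 = 0.0088
  terminal-flowered constricted-pod: (116 − 114)² / 114 = 0.0351
χ² = 0.1404 + 0.0088 + 0.0088 + 0.0351 = 0.1931 ≈ 0.193

0.193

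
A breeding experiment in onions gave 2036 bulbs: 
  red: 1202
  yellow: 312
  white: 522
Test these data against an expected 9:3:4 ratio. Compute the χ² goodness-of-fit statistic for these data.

15.888

The 9:3:4 ratio has 16 parts, so with N = 2036 the expected counts are:
  red: 2036 × 9/16 = 1145.25
  yellow: 2036 × 3/16 = 381.75
  white: 2036 × 4/16 = 509
χ² = Σ (O − E)² / E
  red: (1202 − 1145.25)² / 1145.25 = 2.8121
  yellow: (312 − 381.75)² / 381.75 = 12.7441
  white: (522 − 509)² / 509 = 0.3320
χ² = 2.8121 + 12.7441 + 0.3320 = 15.8882 ≈ 15.888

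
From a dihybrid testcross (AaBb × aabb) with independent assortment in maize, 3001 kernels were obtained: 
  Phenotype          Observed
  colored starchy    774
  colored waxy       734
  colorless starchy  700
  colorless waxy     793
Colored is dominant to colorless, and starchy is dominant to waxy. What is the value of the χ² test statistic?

6.905

A dihybrid testcross with independent assortment gives a 1:1:1:1 ratio.
The 1:1:1:1 ratio has 4 parts, so with N = 3001 the expected counts are:
  colored starchy: 3001 × 1/4 = 750.25
  colored waxy: 3001 × 1/4 = 750.25
  colorless starchy: 3001 × 1/4 = 750.25
  colorless waxy: 3001 × 1/4 = 750.25
χ² = Σ (O − E)² / E
  colored starchy: (774 − 750.25)² / 750.25 = 0.7518
  colored waxy: (734 − 750.25)² / 750.25 = 0.3520
  colorless starchy: (700 − 750.25)² / 750.25 = 3.3656
  colorless waxy: (793 − 750.25)² / 750.25 = 2.4359
χ² = 0.7518 + 0.3520 + 3.3656 + 2.4359 = 6.9053 ≈ 6.905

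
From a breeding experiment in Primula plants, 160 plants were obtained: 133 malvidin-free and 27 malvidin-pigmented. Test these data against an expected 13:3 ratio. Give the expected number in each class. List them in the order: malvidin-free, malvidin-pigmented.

Under the 13:3 hypothesis (Σ ratio = 16, N = 160):
  malvidin-free: 160 × 13/16 = 130
  malvidin-pigmented: 160 × 3/16 = 30

130, 30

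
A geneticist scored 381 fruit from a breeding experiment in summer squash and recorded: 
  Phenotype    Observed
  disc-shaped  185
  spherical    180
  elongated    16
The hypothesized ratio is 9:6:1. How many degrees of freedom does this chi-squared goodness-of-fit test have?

2

A goodness-of-fit test with 3 phenotype classes has df = 3 − 1 = 2.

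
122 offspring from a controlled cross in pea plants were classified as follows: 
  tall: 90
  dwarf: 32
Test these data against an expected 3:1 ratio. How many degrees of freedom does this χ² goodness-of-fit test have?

A goodness-of-fit test with 2 phenotype classes has df = 2 − 1 = 1.

1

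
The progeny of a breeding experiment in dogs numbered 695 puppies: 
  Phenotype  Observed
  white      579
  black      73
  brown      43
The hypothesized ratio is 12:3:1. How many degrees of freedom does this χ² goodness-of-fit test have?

A goodness-of-fit test with 3 phenotype classes has df = 3 − 1 = 2.

2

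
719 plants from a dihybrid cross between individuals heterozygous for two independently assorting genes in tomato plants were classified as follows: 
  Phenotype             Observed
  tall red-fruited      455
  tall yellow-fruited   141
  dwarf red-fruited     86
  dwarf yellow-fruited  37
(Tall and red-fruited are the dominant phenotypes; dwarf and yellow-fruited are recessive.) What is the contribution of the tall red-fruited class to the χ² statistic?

6.321

A dihybrid F₂ with independent assortment and complete dominance at both loci gives a 9:3:3:1 phenotypic ratio.
The 9:3:3:1 ratio has 16 parts, so with N = 719 the expected counts are:
  tall red-fruited: 719 × 9/16 = 404.4375
  tall yellow-fruited: 719 × 3/16 = 134.8125
  dwarf red-fruited: 719 × 3/16 = 134.8125
  dwarf yellow-fruited: 719 × 1/16 = 44.9375
Contribution of tall red-fruited: (455 − 404.4375)² / 404.4375 = 6.3213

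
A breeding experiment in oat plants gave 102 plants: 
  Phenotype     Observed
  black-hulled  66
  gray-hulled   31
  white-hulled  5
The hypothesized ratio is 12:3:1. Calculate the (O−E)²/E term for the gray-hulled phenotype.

Expected counts for N = 102 under a 12:3:1 ratio (total parts = 16):
  black-hulled: 102 × 12/16 = 76.5
  gray-hulled: 102 × 3/16 = 19.125
  white-hulled: 102 × 1/16 = 6.375
Contribution of gray-hulled: (31 − 19.125)² / 19.125 = 7.3734

7.373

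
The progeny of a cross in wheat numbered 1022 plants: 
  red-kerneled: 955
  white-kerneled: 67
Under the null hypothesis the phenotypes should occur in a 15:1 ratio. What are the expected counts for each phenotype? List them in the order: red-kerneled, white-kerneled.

Total ratio parts = 16. Expected numbers out of 1022:
  red-kerneled: 1022 × 15/16 = 958.125
  white-kerneled: 1022 × 1/16 = 63.875

958.125, 63.875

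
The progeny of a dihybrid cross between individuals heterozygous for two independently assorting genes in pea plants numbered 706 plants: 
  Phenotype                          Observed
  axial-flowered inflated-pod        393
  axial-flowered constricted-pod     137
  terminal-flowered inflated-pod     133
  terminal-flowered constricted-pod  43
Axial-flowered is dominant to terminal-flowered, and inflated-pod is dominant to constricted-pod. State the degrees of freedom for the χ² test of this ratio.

3

A dihybrid F₂ with independent assortment and complete dominance at both loci gives a 9:3:3:1 phenotypic ratio.
A goodness-of-fit test with 4 phenotype classes has df = 4 − 1 = 3.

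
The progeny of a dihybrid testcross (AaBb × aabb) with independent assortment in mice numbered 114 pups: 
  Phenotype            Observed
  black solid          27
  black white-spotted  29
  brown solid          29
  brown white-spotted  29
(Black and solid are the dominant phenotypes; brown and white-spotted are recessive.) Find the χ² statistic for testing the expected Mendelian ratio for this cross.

0.105

A dihybrid testcross with independent assortment gives a 1:1:1:1 ratio.
Expected counts for N = 114 under a 1:1:1:1 ratio (total parts = 4):
  black solid: 114 × 1/4 = 28.5
  black white-spotted: 114 × 1/4 = 28.5
  brown solid: 114 × 1/4 = 28.5
  brown white-spotted: 114 × 1/4 = 28.5
χ² = Σ (O − E)² / E
  black solid: (27 − 28.5)² / 28.5 = 0.0789
  black white-spotted: (29 − 28.5)² / 28.5 = 0.0088
  brown solid: (29 − 28.5)² / 28.5 = 0.0088
  brown white-spotted: (29 − 28.5)² / 28.5 = 0.0088
χ² = 0.0789 + 0.0088 + 0.0088 + 0.0088 = 0.1053 ≈ 0.105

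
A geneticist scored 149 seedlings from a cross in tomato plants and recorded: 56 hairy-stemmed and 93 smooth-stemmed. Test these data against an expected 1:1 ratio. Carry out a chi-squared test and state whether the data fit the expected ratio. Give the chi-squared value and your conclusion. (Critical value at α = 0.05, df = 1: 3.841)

Under the 1:1 hypothesis (Σ ratio = 2, N = 149):
  hairy-stemmed: 149 × 1/2 = 74.5
  smooth-stemmed: 149 × 1/2 = 74.5
χ² = Σ (O − E)² / E
  hairy-stemmed: (56 − 74.5)² / 74.5 = 4.5940
  smooth-stemmed: (93 − 74.5)² / 74.5 = 4.5940
χ² = 4.5940 + 4.5940 = 9.188
Degrees of freedom = 2 − 1 = 1; critical value at α = 0.05 is 3.841.
Since 9.188 > 3.841, we reject the null hypothesis — the data do not fit the 1:1 ratio.

9.188; not consistent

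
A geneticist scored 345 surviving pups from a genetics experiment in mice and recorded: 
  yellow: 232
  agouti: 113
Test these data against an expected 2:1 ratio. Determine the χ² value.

0.052

The 2:1 ratio has 3 parts, so with N = 345 the expected counts are:
  yellow: 345 × 2/3 = 230
  agouti: 345 × 1/3 = 115
χ² = Σ (O − E)² / E
  yellow: (232 − 230)² / 230 = 0.0174
  agouti: (113 − 115)² / 115 = 0.0348
χ² = 0.0174 + 0.0348 = 0.0522 ≈ 0.052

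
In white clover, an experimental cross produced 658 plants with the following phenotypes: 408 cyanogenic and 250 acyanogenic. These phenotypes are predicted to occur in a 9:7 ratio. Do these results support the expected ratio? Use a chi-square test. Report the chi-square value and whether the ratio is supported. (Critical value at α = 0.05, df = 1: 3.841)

8.859; not consistent

Total ratio parts = 16. Expected numbers out of 658:
  cyanogenic: 658 × 9/16 = 370.125
  acyanogenic: 658 × 7/16 = 287.875
χ² = Σ (O − E)² / E
  cyanogenic: (408 − 370.125)² / 370.125 = 3.8758
  acyanogenic: (250 − 287.875)² / 287.875 = 4.9831
χ² = 3.8758 + 4.9831 = 8.8589 ≈ 8.859
Degrees of freedom = 2 − 1 = 1; critical value at α = 0.05 is 3.841.
Since 8.859 > 3.841, we reject the null hypothesis — the data do not fit the 9:7 ratio.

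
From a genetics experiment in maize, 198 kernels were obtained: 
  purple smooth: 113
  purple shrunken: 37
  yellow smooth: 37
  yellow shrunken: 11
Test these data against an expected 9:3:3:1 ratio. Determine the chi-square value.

Expected counts for N = 198 under a 9:3:3:1 ratio (total parts = 16):
  purple smooth: 198 × 9/16 = 111.375
  purple shrunken: 198 × 3/16 = 37.125
  yellow smooth: 198 × 3/16 = 37.125
  yellow shrunken: 198 × 1/16 = 12.375
χ² = Σ (O − E)² / E
  purple smooth: (113 − 111.375)² / 111.375 = 0.0237
  purple shrunken: (37 − 37.125)² / 37.125 = 0.0004
  yellow smooth: (37 − 37.125)² / 37.125 = 0.0004
  yellow shrunken: (11 − 12.375)² / 12.375 = 0.1528
χ² = 0.0237 + 0.0004 + 0.0004 + 0.1528 = 0.1773 ≈ 0.177

0.177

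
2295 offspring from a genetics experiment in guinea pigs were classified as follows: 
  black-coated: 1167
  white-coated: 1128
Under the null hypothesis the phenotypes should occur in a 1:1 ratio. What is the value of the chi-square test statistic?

Under the 1:1 hypothesis (Σ ratio = 2, N = 2295):
  black-coated: 2295 × 1/2 = 1147.5
  white-coated: 2295 × 1/2 = 1147.5
χ² = Σ (O − E)² / E
  black-coated: (1167 − 1147.5)² / 1147.5 = 0.3314
  white-coated: (1128 − 1147.5)² / 1147.5 = 0.3314
χ² = 0.3314 + 0.3314 = 0.6628 ≈ 0.663

0.663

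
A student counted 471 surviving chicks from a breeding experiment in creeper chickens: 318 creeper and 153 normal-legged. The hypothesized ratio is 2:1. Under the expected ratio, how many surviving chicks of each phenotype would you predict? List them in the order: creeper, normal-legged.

314, 157

Expected counts for N = 471 under a 2:1 ratio (total parts = 3):
  creeper: 471 × 2/3 = 314
  normal-legged: 471 × 1/3 = 157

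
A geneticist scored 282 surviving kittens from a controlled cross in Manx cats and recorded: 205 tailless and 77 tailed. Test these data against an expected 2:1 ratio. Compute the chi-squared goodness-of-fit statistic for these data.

4.612

Under the 2:1 hypothesis (Σ ratio = 3, N = 282):
  tailless: 282 × 2/3 = 188
  tailed: 282 × 1/3 = 94
χ² = Σ (O − E)² / E
  tailless: (205 − 188)² / 188 = 1.5372
  tailed: (77 − 94)² / 94 = 3.0745
χ² = 1.5372 + 3.0745 = 4.6117 ≈ 4.612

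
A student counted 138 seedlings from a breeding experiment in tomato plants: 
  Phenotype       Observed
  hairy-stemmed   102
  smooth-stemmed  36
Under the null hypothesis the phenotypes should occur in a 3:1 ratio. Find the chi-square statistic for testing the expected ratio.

Total ratio parts = 4. Expected numbers out of 138:
  hairy-stemmed: 138 × 3/4 = 103.5
  smooth-stemmed: 138 × 1/4 = 34.5
χ² = Σ (O − E)² / E
  hairy-stemmed: (102 − 103.5)² / 103.5 = 0.0217
  smooth-stemmed: (36 − 34.5)² / 34.5 = 0.0652
χ² = 0.0217 + 0.0652 = 0.0869 ≈ 0.087

0.087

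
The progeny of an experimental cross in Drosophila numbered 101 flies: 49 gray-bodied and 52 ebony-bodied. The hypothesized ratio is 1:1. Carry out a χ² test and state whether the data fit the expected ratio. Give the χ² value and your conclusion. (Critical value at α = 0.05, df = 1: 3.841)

Under the 1:1 hypothesis (Σ ratio = 2, N = 101):
  gray-bodied: 101 × 1/2 = 50.5
  ebony-bodied: 101 × 1/2 = 50.5
χ² = Σ (O − E)² / E
  gray-bodied: (49 − 50.5)² / 50.5 = 0.0446
  ebony-bodied: (52 − 50.5)² / 50.5 = 0.0446
χ² = 0.0446 + 0.0446 = 0.0892 ≈ 0.089
Degrees of freedom = 2 − 1 = 1; critical value at α = 0.05 is 3.841.
Since 0.089 < 3.841, we fail to reject the null hypothesis — the data are consistent with the 1:1 ratio.

0.089; consistent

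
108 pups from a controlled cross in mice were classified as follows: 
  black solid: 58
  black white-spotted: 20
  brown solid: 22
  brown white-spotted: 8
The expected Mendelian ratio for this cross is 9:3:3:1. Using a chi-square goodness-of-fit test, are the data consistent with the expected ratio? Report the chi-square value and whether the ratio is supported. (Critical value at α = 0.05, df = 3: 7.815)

0.510; consistent

Under the 9:3:3:1 hypothesis (Σ ratio = 16, N = 108):
  black solid: 108 × 9/16 = 60.75
  black white-spotted: 108 × 3/16 = 20.25
  brown solid: 108 × 3/16 = 20.25
  brown white-spotted: 108 × 1/16 = 6.75
χ² = Σ (O − E)² / E
  black solid: (58 − 60.75)² / 60.75 = 0.1245
  black white-spotted: (20 − 20.25)² / 20.25 = 0.0031
  brown solid: (22 − 20.25)² / 20.25 = 0.1512
  brown white-spotted: (8 − 6.75)² / 6.75 = 0.2315
χ² = 0.1245 + 0.0031 + 0.1512 + 0.2315 = 0.5103 ≈ 0.510
Degrees of freedom = 4 − 1 = 3; critical value at α = 0.05 is 7.815.
Since 0.510 < 7.815, we fail to reject the null hypothesis — the data are consistent with the 9:3:3:1 ratio.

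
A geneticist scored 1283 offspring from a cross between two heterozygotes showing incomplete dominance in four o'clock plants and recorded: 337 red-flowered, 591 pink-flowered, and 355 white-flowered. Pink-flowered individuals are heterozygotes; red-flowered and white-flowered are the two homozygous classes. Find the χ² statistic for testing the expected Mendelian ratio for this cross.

With incomplete dominance, a heterozygote × heterozygote cross gives a 1:2:1 phenotypic ratio.
The 1:2:1 ratio has 4 parts, so with N = 1283 the expected counts are:
  red-flowered: 1283 × 1/4 = 320.75
  pink-flowered: 1283 × 2/4 = 641.5
  white-flowered: 1283 × 1/4 = 320.75
χ² = Σ (O − E)² / E
  red-flowered: (337 − 320.75)² / 320.75 = 0.8233
  pink-flowered: (591 − 641.5)² / 641.5 = 3.9754
  white-flowered: (355 − 320.75)² / 320.75 = 3.6572
χ² = 0.8233 + 3.9754 + 3.6572 = 8.4559 ≈ 8.456

8.456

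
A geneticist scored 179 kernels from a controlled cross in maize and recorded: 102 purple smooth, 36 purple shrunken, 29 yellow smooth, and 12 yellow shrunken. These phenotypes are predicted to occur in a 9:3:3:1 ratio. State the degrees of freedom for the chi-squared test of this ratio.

3

A goodness-of-fit test with 4 phenotype classes has df = 4 − 1 = 3.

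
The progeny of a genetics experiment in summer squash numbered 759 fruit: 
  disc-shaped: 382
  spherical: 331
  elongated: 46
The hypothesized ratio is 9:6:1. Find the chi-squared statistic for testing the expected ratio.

Total ratio parts = 16. Expected numbers out of 759:
  disc-shaped: 759 × 9/16 = 426.9375
  spherical: 759 × 6/16 = 284.625
  elongated: 759 × 1/16 = 47.4375
χ² = Σ (O − E)² / E
  disc-shaped: (382 − 426.9375)² / 426.9375 = 4.7299
  spherical: (331 − 284.625)² / 284.625 = 7.5560
  elongated: (46 − 47.4375)² / 47.4375 = 0.0436
χ² = 4.7299 + 7.5560 + 0.0436 = 12.3295 ≈ 12.330

12.330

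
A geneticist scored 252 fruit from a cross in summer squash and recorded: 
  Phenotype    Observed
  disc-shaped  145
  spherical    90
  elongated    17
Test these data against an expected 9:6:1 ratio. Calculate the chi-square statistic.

The 9:6:1 ratio has 16 parts, so with N = 252 the expected counts are:
  disc-shaped: 252 × 9/16 = 141.75
  spherical: 252 × 6/16 = 94.5
  elongated: 252 × 1/16 = 15.75
χ² = Σ (O − E)² / E
  disc-shaped: (145 − 141.75)² / 141.75 = 0.0745
  spherical: (90 − 94.5)² / 94.5 = 0.2143
  elongated: (17 − 15.75)² / 15.75 = 0.0992
χ² = 0.0745 + 0.2143 + 0.0992 = 0.388

0.388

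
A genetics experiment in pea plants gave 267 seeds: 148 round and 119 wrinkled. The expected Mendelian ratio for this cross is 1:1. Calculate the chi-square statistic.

Total ratio parts = 2. Expected numbers out of 267:
  round: 267 × 1/2 = 133.5
  wrinkled: 267 × 1/2 = 133.5
χ² = Σ (O − E)² / E
  round: (148 − 133.5)² / 133.5 = 1.5749
  wrinkled: (119 − 133.5)² / 133.5 = 1.5749
χ² = 1.5749 + 1.5749 = 3.1498 ≈ 3.150

3.150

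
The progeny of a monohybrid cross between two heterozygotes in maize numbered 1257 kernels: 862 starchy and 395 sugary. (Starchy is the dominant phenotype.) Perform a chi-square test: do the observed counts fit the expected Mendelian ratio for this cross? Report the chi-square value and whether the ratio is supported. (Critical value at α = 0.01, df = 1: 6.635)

27.666; not consistent

For a monohybrid cross between heterozygotes with complete dominance, the expected phenotypic ratio is 3:1.
The 3:1 ratio has 4 parts, so with N = 1257 the expected counts are:
  starchy: 1257 × 3/4 = 942.75
  sugary: 1257 × 1/4 = 314.25
χ² = Σ (O − E)² / E
  starchy: (862 − 942.75)² / 942.75 = 6.9165
  sugary: (395 − 314.25)² / 314.25 = 20.7496
χ² = 6.9165 + 20.7496 = 27.6661 ≈ 27.666
Degrees of freedom = 2 − 1 = 1; critical value at α = 0.01 is 6.635.
Since 27.666 > 6.635, we reject the null hypothesis — the data do not fit the 3:1 ratio.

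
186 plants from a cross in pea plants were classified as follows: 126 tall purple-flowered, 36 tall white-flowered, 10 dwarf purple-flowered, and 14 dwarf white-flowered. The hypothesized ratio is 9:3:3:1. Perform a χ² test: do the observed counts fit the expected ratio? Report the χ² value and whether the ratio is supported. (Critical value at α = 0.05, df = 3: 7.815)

22.631; not consistent

Total ratio parts = 16. Expected numbers out of 186:
  tall purple-flowered: 186 × 9/16 = 104.625
  tall white-flowered: 186 × 3/16 = 34.875
  dwarf purple-flowered: 186 × 3/16 = 34.875
  dwarf white-flowered: 186 × 1/16 = 11.625
χ² = Σ (O − E)² / E
  tall purple-flowered: (126 − 104.625)² / 104.625 = 4.3669
  tall white-flowered: (36 − 34.875)² / 34.875 = 0.0363
  dwarf purple-flowered: (10 − 34.875)² / 34.875 = 17.7424
  dwarf white-flowered: (14 − 11.625)² / 11.625 = 0.4852
χ² = 4.3669 + 0.0363 + 17.7424 + 0.4852 = 22.6308 ≈ 22.631
Degrees of freedom = 4 − 1 = 3; critical value at α = 0.05 is 7.815.
Since 22.631 > 7.815, we reject the null hypothesis — the data do not fit the 9:3:3:1 ratio.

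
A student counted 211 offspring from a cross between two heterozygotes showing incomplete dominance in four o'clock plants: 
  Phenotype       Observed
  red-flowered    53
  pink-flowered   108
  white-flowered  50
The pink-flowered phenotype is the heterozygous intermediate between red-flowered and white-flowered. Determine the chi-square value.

0.204

With incomplete dominance, a heterozygote × heterozygote cross gives a 1:2:1 phenotypic ratio.
Expected counts for N = 211 under a 1:2:1 ratio (total parts = 4):
  red-flowered: 211 × 1/4 = 52.75
  pink-flowered: 211 × 2/4 = 105.5
  white-flowered: 211 × 1/4 = 52.75
χ² = Σ (O − E)² / E
  red-flowered: (53 − 52.75)² / 52.75 = 0.0012
  pink-flowered: (108 − 105.5)² / 105.5 = 0.0592
  white-flowered: (50 − 52.75)² / 52.75 = 0.1434
χ² = 0.0012 + 0.0592 + 0.1434 = 0.2038 ≈ 0.204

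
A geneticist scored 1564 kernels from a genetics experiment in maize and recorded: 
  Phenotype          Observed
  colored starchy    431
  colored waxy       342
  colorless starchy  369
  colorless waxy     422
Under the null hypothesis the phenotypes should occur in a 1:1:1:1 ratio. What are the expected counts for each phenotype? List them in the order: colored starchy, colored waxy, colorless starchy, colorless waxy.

391, 391, 391, 391

Under the 1:1:1:1 hypothesis (Σ ratio = 4, N = 1564):
  colored starchy: 1564 × 1/4 = 391
  colored waxy: 1564 × 1/4 = 391
  colorless starchy: 1564 × 1/4 = 391
  colorless waxy: 1564 × 1/4 = 391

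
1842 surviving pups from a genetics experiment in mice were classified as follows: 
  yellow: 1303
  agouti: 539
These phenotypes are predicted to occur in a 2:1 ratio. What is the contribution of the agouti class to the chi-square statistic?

9.161

Total ratio parts = 3. Expected numbers out of 1842:
  yellow: 1842 × 2/3 = 1228
  agouti: 1842 × 1/3 = 614
Contribution of agouti: (539 − 614)² / 614 = 9.1612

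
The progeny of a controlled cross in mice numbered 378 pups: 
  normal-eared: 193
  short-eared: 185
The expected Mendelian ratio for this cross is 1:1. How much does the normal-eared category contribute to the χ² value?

Expected counts for N = 378 under a 1:1 ratio (total parts = 2):
  normal-eared: 378 × 1/2 = 189
  short-eared: 378 × 1/2 = 189
Contribution of normal-eared: (193 − 189)² / 189 = 0.0847

0.085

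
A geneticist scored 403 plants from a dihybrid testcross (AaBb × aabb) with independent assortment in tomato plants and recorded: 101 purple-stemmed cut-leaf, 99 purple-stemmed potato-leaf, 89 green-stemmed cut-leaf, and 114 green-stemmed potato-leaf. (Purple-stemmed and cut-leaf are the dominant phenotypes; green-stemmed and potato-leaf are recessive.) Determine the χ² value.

A dihybrid testcross with independent assortment gives a 1:1:1:1 ratio.
Expected counts for N = 403 under a 1:1:1:1 ratio (total parts = 4):
  purple-stemmed cut-leaf: 403 × 1/4 = 100.75
  purple-stemmed potato-leaf: 403 × 1/4 = 100.75
  green-stemmed cut-leaf: 403 × 1/4 = 100.75
  green-stemmed potato-leaf: 403 × 1/4 = 100.75
χ² = Σ (O − E)² / E
  purple-stemmed cut-leaf: (101 − 100.75)² / 100.75 = 0.0006
  purple-stemmed potato-leaf: (99 − 100.75)² / 100.75 = 0.0304
  green-stemmed cut-leaf: (89 − 100.75)² / 100.75 = 1.3703
  green-stemmed potato-leaf: (114 − 100.75)² / 100.75 = 1.7426
χ² = 0.0006 + 0.0304 + 1.3703 + 1.7426 = 3.1439 ≈ 3.144

3.144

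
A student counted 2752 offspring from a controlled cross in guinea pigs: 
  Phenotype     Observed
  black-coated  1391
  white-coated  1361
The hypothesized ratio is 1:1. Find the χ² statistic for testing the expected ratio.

Under the 1:1 hypothesis (Σ ratio = 2, N = 2752):
  black-coated: 2752 × 1/2 = 1376
  white-coated: 2752 × 1/2 = 1376
χ² = Σ (O − E)² / E
  black-coated: (1391 − 1376)² / 1376 = 0.1635
  white-coated: (1361 − 1376)² / 1376 = 0.1635
χ² = 0.1635 + 0.1635 = 0.327

0.327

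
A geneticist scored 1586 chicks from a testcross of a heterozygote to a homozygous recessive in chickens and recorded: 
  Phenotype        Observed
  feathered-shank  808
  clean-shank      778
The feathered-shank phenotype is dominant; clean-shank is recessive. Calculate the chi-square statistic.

A testcross of a heterozygote (Aa × aa) gives a 1:1 phenotypic ratio.
The 1:1 ratio has 2 parts, so with N = 1586 the expected counts are:
  feathered-shank: 1586 × 1/2 = 793
  clean-shank: 1586 × 1/2 = 793
χ² = Σ (O − E)² / E
  feathered-shank: (808 − 793)² / 793 = 0.2837
  clean-shank: (778 − 793)² / 793 = 0.2837
χ² = 0.2837 + 0.2837 = 0.5674 ≈ 0.567

0.567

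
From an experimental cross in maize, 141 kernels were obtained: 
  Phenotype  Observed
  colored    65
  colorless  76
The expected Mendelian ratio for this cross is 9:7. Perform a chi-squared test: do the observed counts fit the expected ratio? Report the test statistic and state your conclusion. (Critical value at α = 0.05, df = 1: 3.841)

5.904; not consistent

Total ratio parts = 16. Expected numbers out of 141:
  colored: 141 × 9/16 = 79.3125
  colorless: 141 × 7/16 = 61.6875
χ² = Σ (O − E)² / E
  colored: (65 − 79.3125)² / 79.3125 = 2.5828
  colorless: (76 − 61.6875)² / 61.6875 = 3.3207
χ² = 2.5828 + 3.3207 = 5.9035 ≈ 5.904
Degrees of freedom = 2 − 1 = 1; critical value at α = 0.05 is 3.841.
Since 5.904 > 3.841, we reject the null hypothesis — the data do not fit the 9:7 ratio.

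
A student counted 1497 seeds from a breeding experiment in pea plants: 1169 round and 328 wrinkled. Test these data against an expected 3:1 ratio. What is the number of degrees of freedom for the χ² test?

1

A goodness-of-fit test with 2 phenotype classes has df = 2 − 1 = 1.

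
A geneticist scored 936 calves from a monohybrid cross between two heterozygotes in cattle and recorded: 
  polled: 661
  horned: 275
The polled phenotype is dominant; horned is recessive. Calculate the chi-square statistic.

For a monohybrid cross between heterozygotes with complete dominance, the expected phenotypic ratio is 3:1.
Expected counts for N = 936 under a 3:1 ratio (total parts = 4):
  polled: 936 × 3/4 = 702
  horned: 936 × 1/4 = 234
χ² = Σ (O − E)² / E
  polled: (661 − 702)² / 702 = 2.3946
  horned: (275 − 234)² / 234 = 7.1838
χ² = 2.3946 + 7.1838 = 9.5784 ≈ 9.578

9.578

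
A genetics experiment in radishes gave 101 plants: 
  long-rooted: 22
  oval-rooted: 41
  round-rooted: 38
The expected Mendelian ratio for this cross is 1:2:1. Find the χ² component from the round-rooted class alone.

Total ratio parts = 4. Expected numbers out of 101:
  long-rooted: 101 × 1/4 = 25.25
  oval-rooted: 101 × 2/4 = 50.5
  round-rooted: 101 × 1/4 = 25.25
Contribution of round-rooted: (38 − 25.25)² / 25.25 = 6.4381

6.438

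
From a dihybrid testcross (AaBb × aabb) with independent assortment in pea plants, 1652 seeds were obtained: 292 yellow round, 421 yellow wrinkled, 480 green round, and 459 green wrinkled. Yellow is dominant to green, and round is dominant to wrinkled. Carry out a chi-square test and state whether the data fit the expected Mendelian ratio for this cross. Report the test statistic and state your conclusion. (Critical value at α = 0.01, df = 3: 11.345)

A dihybrid testcross with independent assortment gives a 1:1:1:1 ratio.
Under the 1:1:1:1 hypothesis (Σ ratio = 4, N = 1652):
  yellow round: 1652 × 1/4 = 413
  yellow wrinkled: 1652 × 1/4 = 413
  green round: 1652 × 1/4 = 413
  green wrinkled: 1652 × 1/4 = 413
χ² = Σ (O − E)² / E
  yellow round: (292 − 413)² / 413 = 35.4504
  yellow wrinkled: (421 − 413)² / 413 = 0.1550
  green round: (480 − 413)² / 413 = 10.8692
  green wrinkled: (459 − 413)² / 413 = 5.1235
χ² = 35.4504 + 0.1550 + 10.8692 + 5.1235 = 51.5981 ≈ 51.598
Degrees of freedom = 4 − 1 = 3; critical value at α = 0.01 is 11.345.
Since 51.598 > 11.345, we reject the null hypothesis — the data do not fit the 1:1:1:1 ratio.

51.598; not consistent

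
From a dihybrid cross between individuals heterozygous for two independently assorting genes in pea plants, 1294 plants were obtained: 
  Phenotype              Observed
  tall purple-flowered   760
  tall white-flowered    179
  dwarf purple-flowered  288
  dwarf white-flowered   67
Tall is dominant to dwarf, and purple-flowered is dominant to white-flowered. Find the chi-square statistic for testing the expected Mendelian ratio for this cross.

28.969

A dihybrid F₂ with independent assortment and complete dominance at both loci gives a 9:3:3:1 phenotypic ratio.
The 9:3:3:1 ratio has 16 parts, so with N = 1294 the expected counts are:
  tall purple-flowered: 1294 × 9/16 = 727.875
  tall white-flowered: 1294 × 3/16 = 242.625
  dwarf purple-flowered: 1294 × 3/16 = 242.625
  dwarf white-flowered: 1294 × 1/16 = 80.875
χ² = Σ (O − E)² / E
  tall purple-flowered: (760 − 727.875)² / 727.875 = 1.4178
  tall white-flowered: (179 − 242.625)² / 242.625 = 16.6848
  dwarf purple-flowered: (288 − 242.625)² / 242.625 = 8.4859
  dwarf white-flowered: (67 − 80.875)² / 80.875 = 2.3804
χ² = 1.4178 + 16.6848 + 8.4859 + 2.3804 = 28.9689 ≈ 28.969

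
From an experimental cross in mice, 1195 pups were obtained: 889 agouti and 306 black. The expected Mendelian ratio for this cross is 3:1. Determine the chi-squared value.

0.235

Under the 3:1 hypothesis (Σ ratio = 4, N = 1195):
  agouti: 1195 × 3/4 = 896.25
  black: 1195 × 1/4 = 298.75
χ² = Σ (O − E)² / E
  agouti: (889 − 896.25)² / 896.25 = 0.0586
  black: (306 − 298.75)² / 298.75 = 0.1759
χ² = 0.0586 + 0.1759 = 0.2345 ≈ 0.235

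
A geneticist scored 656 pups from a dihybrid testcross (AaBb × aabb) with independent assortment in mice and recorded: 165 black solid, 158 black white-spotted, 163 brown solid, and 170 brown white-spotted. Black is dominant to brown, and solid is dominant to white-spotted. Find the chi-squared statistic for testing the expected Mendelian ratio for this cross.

0.451

A dihybrid testcross with independent assortment gives a 1:1:1:1 ratio.
Expected counts for N = 656 under a 1:1:1:1 ratio (total parts = 4):
  black solid: 656 × 1/4 = 164
  black white-spotted: 656 × 1/4 = 164
  brown solid: 656 × 1/4 = 164
  brown white-spotted: 656 × 1/4 = 164
χ² = Σ (O − E)² / E
  black solid: (165 − 164)² / 164 = 0.0061
  black white-spotted: (158 − 164)² / 164 = 0.2195
  brown solid: (163 − 164)² / 164 = 0.0061
  brown white-spotted: (170 − 164)² / 164 = 0.2195
χ² = 0.0061 + 0.2195 + 0.0061 + 0.2195 = 0.4512 ≈ 0.451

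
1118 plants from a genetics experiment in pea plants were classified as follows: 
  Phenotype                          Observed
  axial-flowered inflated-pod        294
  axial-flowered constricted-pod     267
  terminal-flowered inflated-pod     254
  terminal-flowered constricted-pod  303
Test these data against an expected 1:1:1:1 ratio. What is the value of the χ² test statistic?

Under the 1:1:1:1 hypothesis (Σ ratio = 4, N = 1118):
  axial-flowered inflated-pod: 1118 × 1/4 = 279.5
  axial-flowered constricted-pod: 1118 × 1/4 = 279.5
  terminal-flowered inflated-pod: 1118 × 1/4 = 279.5
  terminal-flowered constricted-pod: 1118 × 1/4 = 279.5
χ² = Σ (O − E)² / E
  axial-flowered inflated-pod: (294 − 279.5)² / 279.5 = 0.7522
  axial-flowered constricted-pod: (267 − 279.5)² / 279.5 = 0.5590
  terminal-flowered inflated-pod: (254 − 279.5)² / 279.5 = 2.3265
  terminal-flowered constricted-pod: (303 − 279.5)² / 279.5 = 1.9758
χ² = 0.7522 + 0.5590 + 2.3265 + 1.9758 = 5.6135 ≈ 5.614

5.614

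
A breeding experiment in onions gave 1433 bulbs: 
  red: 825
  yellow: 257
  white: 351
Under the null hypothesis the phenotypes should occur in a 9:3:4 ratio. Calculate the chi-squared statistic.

Under the 9:3:4 hypothesis (Σ ratio = 16, N = 1433):
  red: 1433 × 9/16 = 806.0625
  yellow: 1433 × 3/16 = 268.6875
  white: 1433 × 4/16 = 358.25
χ² = Σ (O − E)² / E
  red: (825 − 806.0625)² / 806.0625 = 0.4449
  yellow: (257 − 268.6875)² / 268.6875 = 0.5084
  white: (351 − 358.25)² / 358.25 = 0.1467
χ² = 0.4449 + 0.5084 + 0.1467 = 1.100

1.100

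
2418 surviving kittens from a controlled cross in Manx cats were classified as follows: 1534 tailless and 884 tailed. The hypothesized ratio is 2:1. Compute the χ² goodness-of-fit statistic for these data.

The 2:1 ratio has 3 parts, so with N = 2418 the expected counts are:
  tailless: 2418 × 2/3 = 1612
  tailed: 2418 × 1/3 = 806
χ² = Σ (O − E)² / E
  tailless: (1534 − 1612)² / 1612 = 3.7742
  tailed: (884 − 806)² / 806 = 7.5484
χ² = 3.7742 + 7.5484 = 11.3226 ≈ 11.323

11.323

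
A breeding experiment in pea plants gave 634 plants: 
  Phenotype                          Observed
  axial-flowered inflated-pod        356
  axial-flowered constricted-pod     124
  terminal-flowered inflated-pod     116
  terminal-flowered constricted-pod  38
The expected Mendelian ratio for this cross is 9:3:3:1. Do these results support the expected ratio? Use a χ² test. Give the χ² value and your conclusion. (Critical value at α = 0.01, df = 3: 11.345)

Total ratio parts = 16. Expected numbers out of 634:
  axial-flowered inflated-pod: 634 × 9/16 = 356.625
  axial-flowered constricted-pod: 634 × 3/16 = 118.875
  terminal-flowered inflated-pod: 634 × 3/16 = 118.875
  terminal-flowered constricted-pod: 634 × 1/16 = 39.625
χ² = Σ (O − E)² / E
  axial-flowered inflated-pod: (356 − 356.625)² / 356.625 = 0.0011
  axial-flowered constricted-pod: (124 − 118.875)² / 118.875 = 0.2210
  terminal-flowered inflated-pod: (116 − 118.875)² / 118.875 = 0.0695
  terminal-flowered constricted-pod: (38 − 39.625)² / 39.625 = 0.0666
χ² = 0.0011 + 0.2210 + 0.0695 + 0.0666 = 0.3582 ≈ 0.358
Degrees of freedom = 4 − 1 = 3; critical value at α = 0.01 is 11.345.
Since 0.358 < 11.345, we fail to reject the null hypothesis — the data are consistent with the 9:3:3:1 ratio.

0.358; consistent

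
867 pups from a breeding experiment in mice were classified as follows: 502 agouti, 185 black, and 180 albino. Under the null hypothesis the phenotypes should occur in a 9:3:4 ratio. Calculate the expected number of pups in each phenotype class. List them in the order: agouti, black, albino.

487.6875, 162.5625, 216.75

The 9:3:4 ratio has 16 parts, so with N = 867 the expected counts are:
  agouti: 867 × 9/16 = 487.6875
  black: 867 × 3/16 = 162.5625
  albino: 867 × 4/16 = 216.75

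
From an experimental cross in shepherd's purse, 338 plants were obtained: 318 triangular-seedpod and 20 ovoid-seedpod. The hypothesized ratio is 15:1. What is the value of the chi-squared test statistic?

0.064

The 15:1 ratio has 16 parts, so with N = 338 the expected counts are:
  triangular-seedpod: 338 × 15/16 = 316.875
  ovoid-seedpod: 338 × 1/16 = 21.125
χ² = Σ (O − E)² / E
  triangular-seedpod: (318 − 316.875)² / 316.875 = 0.0040
  ovoid-seedpod: (20 − 21.125)² / 21.125 = 0.0599
χ² = 0.0040 + 0.0599 = 0.0639 ≈ 0.064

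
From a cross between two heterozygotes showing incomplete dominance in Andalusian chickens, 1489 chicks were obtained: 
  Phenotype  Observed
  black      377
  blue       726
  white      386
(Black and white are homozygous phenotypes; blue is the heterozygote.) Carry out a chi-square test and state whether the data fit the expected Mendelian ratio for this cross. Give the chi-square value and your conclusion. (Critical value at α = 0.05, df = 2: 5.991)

1.028; consistent

With incomplete dominance, a heterozygote × heterozygote cross gives a 1:2:1 phenotypic ratio.
Total ratio parts = 4. Expected numbers out of 1489:
  black: 1489 × 1/4 = 372.25
  blue: 1489 × 2/4 = 744.5
  white: 1489 × 1/4 = 372.25
χ² = Σ (O − E)² / E
  black: (377 − 372.25)² / 372.25 = 0.0606
  blue: (726 − 744.5)² / 744.5 = 0.4597
  white: (386 − 372.25)² / 372.25 = 0.5079
χ² = 0.0606 + 0.4597 + 0.5079 = 1.0282 ≈ 1.028
Degrees of freedom = 3 − 1 = 2; critical value at α = 0.05 is 5.991.
Since 1.028 < 5.991, we fail to reject the null hypothesis — the data are consistent with the 1:2:1 ratio.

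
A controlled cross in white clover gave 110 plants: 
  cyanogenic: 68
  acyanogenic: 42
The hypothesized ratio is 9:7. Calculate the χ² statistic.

Under the 9:7 hypothesis (Σ ratio = 16, N = 110):
  cyanogenic: 110 × 9/16 = 61.875
  acyanogenic: 110 × 7/16 = 48.125
χ² = Σ (O − E)² / E
  cyanogenic: (68 − 61.875)² / 61.875 = 0.6063
  acyanogenic: (42 − 48.125)² / 48.125 = 0.7795
χ² = 0.6063 + 0.7795 = 1.3858 ≈ 1.386

1.386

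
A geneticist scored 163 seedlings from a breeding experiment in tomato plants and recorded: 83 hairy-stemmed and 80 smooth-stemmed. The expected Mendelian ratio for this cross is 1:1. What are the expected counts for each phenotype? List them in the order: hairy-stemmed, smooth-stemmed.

81.5, 81.5

The 1:1 ratio has 2 parts, so with N = 163 the expected counts are:
  hairy-stemmed: 163 × 1/2 = 81.5
  smooth-stemmed: 163 × 1/2 = 81.5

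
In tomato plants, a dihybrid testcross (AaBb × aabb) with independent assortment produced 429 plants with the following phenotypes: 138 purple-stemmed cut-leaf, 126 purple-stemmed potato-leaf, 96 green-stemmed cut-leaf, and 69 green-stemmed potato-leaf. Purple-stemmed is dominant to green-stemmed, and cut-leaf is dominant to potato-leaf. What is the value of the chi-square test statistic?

A dihybrid testcross with independent assortment gives a 1:1:1:1 ratio.
Under the 1:1:1:1 hypothesis (Σ ratio = 4, N = 429):
  purple-stemmed cut-leaf: 429 × 1/4 = 107.25
  purple-stemmed potato-leaf: 429 × 1/4 = 107.25
  green-stemmed cut-leaf: 429 × 1/4 = 107.25
  green-stemmed potato-leaf: 429 × 1/4 = 107.25
χ² = Σ (O − E)² / E
  purple-stemmed cut-leaf: (138 − 107.25)² / 107.25 = 8.8164
  purple-stemmed potato-leaf: (126 − 107.25)² / 107.25 = 3.2780
  green-stemmed cut-leaf: (96 − 107.25)² / 107.25 = 1.1801
  green-stemmed potato-leaf: (69 − 107.25)² / 107.25 = 13.6416
χ² = 8.8164 + 3.2780 + 1.1801 + 13.6416 = 26.9161 ≈ 26.916

26.916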